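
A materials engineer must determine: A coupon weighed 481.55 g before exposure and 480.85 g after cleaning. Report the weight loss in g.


Weight loss = initial − final
WL = 481.55 − 480.85 = 0.7 g

0.7 g


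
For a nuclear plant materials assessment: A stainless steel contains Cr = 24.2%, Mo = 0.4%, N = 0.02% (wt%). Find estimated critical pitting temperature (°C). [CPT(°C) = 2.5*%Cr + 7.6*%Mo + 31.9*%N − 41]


Apply the ASTM G48 empirical CPT estimate: CPT(°C) = 2.5*%Cr + 7.6*%Mo + 31.9*%N − 41
2.5*24.2 = 60.5; 7.6*0.4 = 3.04; 31.9*0.02 = 0.638
CPT = 60.5 + 3.04 + 0.638 − 41 = 23.178 °C
Rounded to 0.1 °C: CPT ≈ 23.2 °C

23.2 °C


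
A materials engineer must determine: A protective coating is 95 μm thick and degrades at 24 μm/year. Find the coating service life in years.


Service life = thickness / degradation rate
Life = 95 / 24 = 4.0 years

4.0 years


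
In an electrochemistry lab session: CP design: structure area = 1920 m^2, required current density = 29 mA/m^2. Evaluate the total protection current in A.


I = area * current density, then convert mA → A (÷1000)
I = 1920 * 29 / 1000 = 55.68 A

55.68 A


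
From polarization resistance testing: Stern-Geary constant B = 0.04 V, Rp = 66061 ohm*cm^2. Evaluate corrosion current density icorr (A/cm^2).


Apply the Stern-Geary relation: icorr = B / Rp
icorr = 0.04 / 66061 = 6.055×10^-7 A/cm^2

6.055×10^-7 A/cm^2


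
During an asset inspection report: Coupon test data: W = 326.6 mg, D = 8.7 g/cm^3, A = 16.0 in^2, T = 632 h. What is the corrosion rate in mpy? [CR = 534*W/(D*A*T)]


Apply the mpy weight-loss relation: CR = 534 * W / (D * A * T)
Numerator: 534 * 326.6 = 174404.4
Denominator: 8.7 * 16.0 * 632 = 87974.4
CR = 174404.4 / 87974.4 = 1.982 mpy

1.982 mpy


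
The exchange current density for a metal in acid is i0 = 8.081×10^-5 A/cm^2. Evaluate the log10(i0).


i0 = 8.081×10^-5 A/cm^2
log10(i0) = -4.093

-4.093


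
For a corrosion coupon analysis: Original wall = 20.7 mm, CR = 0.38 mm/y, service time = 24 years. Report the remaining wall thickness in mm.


Remaining wall = original − CR × time
t = 20.7 − 0.38*24 = 20.7 − 9.12 = 11.58 mm

11.58 mm


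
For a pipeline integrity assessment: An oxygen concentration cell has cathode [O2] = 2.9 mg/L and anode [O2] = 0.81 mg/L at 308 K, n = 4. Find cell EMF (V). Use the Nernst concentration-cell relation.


Apply the Nernst concentration-cell relation: E = (RT/nF)*ln(C_cathode/C_anode)
RT/nF = 8.314*308/(4*96485) = 0.006635 V
ln(2.9/0.81) = 1.27543
E = 0.006635 * 1.27543 = 0.00846 V

0.00846 V


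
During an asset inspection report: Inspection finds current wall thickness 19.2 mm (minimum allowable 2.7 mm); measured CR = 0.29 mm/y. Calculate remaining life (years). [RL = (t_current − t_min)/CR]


Apply the remaining-life relation: RL = (t_current − t_min) / CR
RL = (19.2 − 2.7) / 0.29 = 16.5 / 0.29 = 56.9 years

56.9 years


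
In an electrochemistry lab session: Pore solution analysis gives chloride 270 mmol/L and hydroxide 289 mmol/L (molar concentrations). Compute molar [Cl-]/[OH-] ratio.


Threshold parameter = [Cl-] / [OH-] (molar basis; both in mmol/L, so units cancel)
Ratio = 270 / 289 = 0.93

0.93


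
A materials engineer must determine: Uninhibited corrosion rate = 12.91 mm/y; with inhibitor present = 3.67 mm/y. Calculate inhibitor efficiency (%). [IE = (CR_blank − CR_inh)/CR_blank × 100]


Apply the inhibitor-efficiency definition: IE = (CR_blank − CR_inh)/CR_blank × 100
IE = (12.91 − 3.67) / 12.91 × 100
IE = 9.24 / 12.91 × 100 = 71.6 %

71.6 %


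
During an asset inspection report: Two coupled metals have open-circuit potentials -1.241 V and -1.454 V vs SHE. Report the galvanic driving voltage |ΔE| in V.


Driving voltage is the absolute potential difference.
|ΔE| = |-1.241 − (-1.454)| = 0.213 V

0.213 V


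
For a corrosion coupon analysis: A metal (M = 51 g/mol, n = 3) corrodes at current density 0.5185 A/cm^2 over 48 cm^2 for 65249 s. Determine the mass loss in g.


Apply Faraday's law: m = i*A*t*M / (n*F)
Total charge passed Q = i*A*t = 0.5185*48*65249 = 1623917.112 C
m = Q*M/(n*F) = 1623917.112*51/(3*96485) = 286.1231 g

286.1231 g


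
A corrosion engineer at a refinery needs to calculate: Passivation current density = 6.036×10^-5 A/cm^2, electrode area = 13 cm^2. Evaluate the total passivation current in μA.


I = i_pass * A, then convert A → μA (×10^6)
I = 6.036×10^-5 * 13 * 10^6 = 784.68 μA

784.68 μA


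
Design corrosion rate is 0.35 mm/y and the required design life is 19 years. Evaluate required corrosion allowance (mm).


Corrosion allowance = CR × design life
CA = 0.35 * 19 = 6.65 mm

6.65 mm


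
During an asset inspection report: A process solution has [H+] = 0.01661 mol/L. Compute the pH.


pH = −log10[H+]
pH = −log10(0.01661) = 1.78

1.78


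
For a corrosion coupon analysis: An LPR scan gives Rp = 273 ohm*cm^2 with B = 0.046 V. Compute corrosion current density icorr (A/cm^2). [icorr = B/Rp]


Apply the Stern-Geary relation: icorr = B / Rp
icorr = 0.046 / 273 = 1.685×10^-4 A/cm^2

1.685×10^-4 A/cm^2


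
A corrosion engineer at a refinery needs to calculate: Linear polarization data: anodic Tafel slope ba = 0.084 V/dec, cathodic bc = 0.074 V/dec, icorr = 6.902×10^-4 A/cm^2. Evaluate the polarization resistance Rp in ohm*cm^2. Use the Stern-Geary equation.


Apply the Stern-Geary equation: Rp = ba*bc / (2.303*icorr*(ba+bc))
ba*bc = 0.084*0.074 = 0.006216
ba+bc = 0.158; 2.303*icorr*(ba+bc) = 2.303*6.902×10^-4*0.158 = 2.5114583×10^-4
Rp = 0.006216 / 2.5114583×10^-4 = 24.75 ohm*cm^2

24.75 ohm*cm^2


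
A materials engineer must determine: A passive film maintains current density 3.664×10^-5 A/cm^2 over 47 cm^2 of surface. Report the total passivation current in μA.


I = i_pass * A, then convert A → μA (×10^6)
I = 3.664×10^-5 * 47 * 10^6 = 1722.08 μA

1722.08 μA


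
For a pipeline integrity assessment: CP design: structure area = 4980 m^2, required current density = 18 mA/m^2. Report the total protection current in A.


I = area * current density, then convert mA → A (÷1000)
I = 4980 * 18 / 1000 = 89.64 A

89.64 A


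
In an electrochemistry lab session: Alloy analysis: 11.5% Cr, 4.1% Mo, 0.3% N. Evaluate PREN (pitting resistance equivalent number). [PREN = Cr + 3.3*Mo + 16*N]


Apply the PREN formula: PREN = Cr + 3.3*Mo + 16*N
PREN = 11.5 + 3.3*4.1 + 16*0.3
PREN = 11.5 + 13.53 + 4.8 = 29.83

29.83


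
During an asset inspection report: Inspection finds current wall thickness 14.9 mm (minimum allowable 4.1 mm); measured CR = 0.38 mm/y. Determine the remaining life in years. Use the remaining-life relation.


Apply the remaining-life relation: RL = (t_current − t_min) / CR
RL = (14.9 − 4.1) / 0.38 = 10.8 / 0.38 = 28.4 years

28.4 years


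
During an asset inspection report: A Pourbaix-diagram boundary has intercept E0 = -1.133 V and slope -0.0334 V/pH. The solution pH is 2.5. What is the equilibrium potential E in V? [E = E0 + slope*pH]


Apply the Pourbaix line equation: E = E0 + slope*pH
E = -1.133 + (-0.0334)*2.5 = -1.133 + (-0.0835) = -1.2165 V
Rounded to 4 decimal places: E = -1.2165 V

-1.2165 V


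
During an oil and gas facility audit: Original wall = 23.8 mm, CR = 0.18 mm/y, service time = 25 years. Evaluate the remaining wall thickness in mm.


Remaining wall = original − CR × time
t = 23.8 − 0.18*25 = 23.8 − 4.5 = 19.3 mm

19.3 mm


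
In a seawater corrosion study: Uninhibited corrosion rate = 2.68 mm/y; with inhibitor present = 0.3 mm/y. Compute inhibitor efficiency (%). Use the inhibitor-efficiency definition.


Apply the inhibitor-efficiency definition: IE = (CR_blank − CR_inh)/CR_blank × 100
IE = (2.68 − 0.3) / 2.68 × 100
IE = 2.38 / 2.68 × 100 = 88.8 %

88.8 %


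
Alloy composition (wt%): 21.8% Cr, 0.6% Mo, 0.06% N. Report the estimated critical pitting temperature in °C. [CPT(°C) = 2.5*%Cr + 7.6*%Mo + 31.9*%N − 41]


Apply the ASTM G48 empirical CPT estimate: CPT(°C) = 2.5*%Cr + 7.6*%Mo + 31.9*%N − 41
2.5*21.8 = 54.5; 7.6*0.6 = 4.56; 31.9*0.06 = 1.914
CPT = 54.5 + 4.56 + 1.914 − 41 = 19.974 °C
Rounded to 0.1 °C: CPT ≈ 20.0 °C

20.0 °C


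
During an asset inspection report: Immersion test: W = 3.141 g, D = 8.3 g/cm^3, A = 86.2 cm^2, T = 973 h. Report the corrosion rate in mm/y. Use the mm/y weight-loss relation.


Apply the mm/y weight-loss relation: CR = 87600 * W / (D * A * T)
Numerator: 87600 * 3.141 = 275151.6
Denominator: 8.3 * 86.2 * 973 = 696142.58
CR = 275151.6 / 696142.58 = 0.3953 mm/y

0.3953 mm/y


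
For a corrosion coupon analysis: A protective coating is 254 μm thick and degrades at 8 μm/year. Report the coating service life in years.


Service life = thickness / degradation rate
Life = 254 / 8 = 31.8 years

31.8 years


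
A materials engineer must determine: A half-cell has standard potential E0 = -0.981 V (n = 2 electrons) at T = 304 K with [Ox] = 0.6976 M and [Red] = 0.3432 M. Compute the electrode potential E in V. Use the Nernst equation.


Apply the Nernst equation: E = E0 + (RT/nF)*ln([Ox]/[Red])
Step 1: RT/nF = 8.314*304/(2*96485) = 0.01309766 V
Step 2: [Ox]/[Red] = 0.6976/0.3432 = 2.032634
Step 3: ln(2.032634) = 0.709332
Step 4: correction = 0.01309766 * 0.709332 = 0.0093 V
E = -0.981 + 0.0093 = -0.9717 V

-0.9717 V


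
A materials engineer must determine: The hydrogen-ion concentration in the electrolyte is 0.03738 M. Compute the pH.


pH = −log10[H+]
pH = −log10(0.03738) = 1.43

1.43


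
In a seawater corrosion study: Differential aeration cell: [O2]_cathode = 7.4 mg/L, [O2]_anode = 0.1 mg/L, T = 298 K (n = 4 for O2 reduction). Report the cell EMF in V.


Apply the Nernst concentration-cell relation: E = (RT/nF)*ln(C_cathode/C_anode)
RT/nF = 8.314*298/(4*96485) = 0.00641958 V
ln(7.4/0.1) = 4.30407
E = 0.00641958 * 4.30407 = 0.02763 V

0.02763 V


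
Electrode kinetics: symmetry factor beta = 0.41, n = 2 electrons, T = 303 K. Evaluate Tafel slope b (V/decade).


Apply the Tafel slope relation: b = 2.303*R*T/(beta*n*F)
Numerator: 2.303 * 8.314 * 303 = 5801.58
Denominator: 0.41 * 2 * 96485 = 79117.7
b = 5801.58 / 79117.7 = 0.073 V/decade

0.073 V/decade


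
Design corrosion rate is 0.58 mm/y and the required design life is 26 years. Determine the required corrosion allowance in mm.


Corrosion allowance = CR × design life
CA = 0.58 * 26 = 15.08 mm

15.08 mm


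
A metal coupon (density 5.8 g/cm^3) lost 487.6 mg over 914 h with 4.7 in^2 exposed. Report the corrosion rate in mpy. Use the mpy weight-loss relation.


Apply the mpy weight-loss relation: CR = 534 * W / (D * A * T)
Numerator: 534 * 487.6 = 260378.4
Denominator: 5.8 * 4.7 * 914 = 24915.64
CR = 260378.4 / 24915.64 = 10.4504 mpy

10.4504 mpy


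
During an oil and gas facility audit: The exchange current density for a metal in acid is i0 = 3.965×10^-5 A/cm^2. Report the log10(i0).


i0 = 3.965×10^-5 A/cm^2
log10(i0) = -4.402

-4.402


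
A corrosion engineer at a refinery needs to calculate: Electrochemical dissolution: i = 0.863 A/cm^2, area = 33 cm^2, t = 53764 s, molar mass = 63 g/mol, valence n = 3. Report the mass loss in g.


Apply Faraday's law: m = i*A*t*M / (n*F)
Total charge passed Q = i*A*t = 0.863*33*53764 = 1531144.956 C
m = Q*M/(n*F) = 1531144.956*63/(3*96485) = 333.25433 g

333.25433 g


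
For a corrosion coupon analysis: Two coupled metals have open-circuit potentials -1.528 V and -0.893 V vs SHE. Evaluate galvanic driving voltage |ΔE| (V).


Driving voltage is the absolute potential difference.
|ΔE| = |-1.528 − (-0.893)| = 0.635 V

0.635 V


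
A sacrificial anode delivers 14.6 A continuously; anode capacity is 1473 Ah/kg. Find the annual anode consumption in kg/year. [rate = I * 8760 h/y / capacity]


Annual consumption = current * hours per year / capacity
Rate = 14.6 * 8760 / 1473 = 86.8 kg/year

86.8 kg/year


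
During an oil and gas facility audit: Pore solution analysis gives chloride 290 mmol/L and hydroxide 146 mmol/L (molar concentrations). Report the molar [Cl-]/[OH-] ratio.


Threshold parameter = [Cl-] / [OH-] (molar basis; both in mmol/L, so units cancel)
Ratio = 290 / 146 = 1.99

1.99


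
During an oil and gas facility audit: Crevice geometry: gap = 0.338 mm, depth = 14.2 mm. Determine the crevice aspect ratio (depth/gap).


Aspect ratio = depth / gap
Ratio = 14.2 / 0.338 = 42.0

42.0


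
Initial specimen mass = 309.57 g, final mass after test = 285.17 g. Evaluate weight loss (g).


Weight loss = initial − final
WL = 309.57 − 285.17 = 24.4 g

24.4 g


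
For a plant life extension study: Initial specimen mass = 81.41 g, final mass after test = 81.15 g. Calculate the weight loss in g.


Weight loss = initial − final
WL = 81.41 − 81.15 = 0.26 g

0.26 g


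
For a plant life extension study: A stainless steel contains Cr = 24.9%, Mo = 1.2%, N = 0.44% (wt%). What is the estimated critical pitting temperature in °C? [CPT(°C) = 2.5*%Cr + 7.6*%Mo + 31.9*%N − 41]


Apply the ASTM G48 empirical CPT estimate: CPT(°C) = 2.5*%Cr + 7.6*%Mo + 31.9*%N − 41
2.5*24.9 = 62.25; 7.6*1.2 = 9.12; 31.9*0.44 = 14.036
CPT = 62.25 + 9.12 + 14.036 − 41 = 44.406 °C
Rounded to 0.1 °C: CPT ≈ 44.4 °C

44.4 °C


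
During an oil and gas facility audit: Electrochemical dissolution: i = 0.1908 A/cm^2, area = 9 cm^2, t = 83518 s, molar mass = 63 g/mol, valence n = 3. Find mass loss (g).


Apply Faraday's law: m = i*A*t*M / (n*F)
Total charge passed Q = i*A*t = 0.1908*9*83518 = 143417.1096 C
m = Q*M/(n*F) = 143417.1096*63/(3*96485) = 31.215 g

31.215 g


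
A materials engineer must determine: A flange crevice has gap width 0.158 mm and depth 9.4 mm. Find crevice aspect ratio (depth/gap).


Aspect ratio = depth / gap
Ratio = 9.4 / 0.158 = 59.5

59.5


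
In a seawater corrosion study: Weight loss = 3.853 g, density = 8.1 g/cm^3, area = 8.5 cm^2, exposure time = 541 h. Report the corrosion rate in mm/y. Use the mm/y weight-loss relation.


Apply the mm/y weight-loss relation: CR = 87600 * W / (D * A * T)
Numerator: 87600 * 3.853 = 337522.8
Denominator: 8.1 * 8.5 * 541 = 37247.85
CR = 337522.8 / 37247.85 = 9.0615 mm/y

9.0615 mm/y


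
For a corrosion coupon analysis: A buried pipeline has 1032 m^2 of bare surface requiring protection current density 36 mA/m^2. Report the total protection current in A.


I = area * current density, then convert mA → A (÷1000)
I = 1032 * 36 / 1000 = 37.15 A

37.15 A


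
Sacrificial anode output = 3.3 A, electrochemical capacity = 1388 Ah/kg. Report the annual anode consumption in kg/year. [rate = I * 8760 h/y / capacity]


Annual consumption = current * hours per year / capacity
Rate = 3.3 * 8760 / 1388 = 20.8 kg/year

20.8 kg/year


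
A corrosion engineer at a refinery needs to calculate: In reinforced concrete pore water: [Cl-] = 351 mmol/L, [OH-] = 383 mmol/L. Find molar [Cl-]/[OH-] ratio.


Threshold parameter = [Cl-] / [OH-] (molar basis; both in mmol/L, so units cancel)
Ratio = 351 / 383 = 0.92

0.92


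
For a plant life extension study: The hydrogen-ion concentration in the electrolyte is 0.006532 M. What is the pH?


pH = −log10[H+]
pH = −log10(0.006532) = 2.18

2.18


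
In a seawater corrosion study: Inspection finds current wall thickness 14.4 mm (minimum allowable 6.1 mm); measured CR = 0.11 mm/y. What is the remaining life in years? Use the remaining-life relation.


Apply the remaining-life relation: RL = (t_current − t_min) / CR
RL = (14.4 − 6.1) / 0.11 = 8.3 / 0.11 = 75.5 years

75.5 years


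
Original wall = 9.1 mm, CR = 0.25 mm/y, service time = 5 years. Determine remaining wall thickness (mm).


Remaining wall = original − CR × time
t = 9.1 − 0.25*5 = 9.1 − 1.25 = 7.85 mm

7.85 mm


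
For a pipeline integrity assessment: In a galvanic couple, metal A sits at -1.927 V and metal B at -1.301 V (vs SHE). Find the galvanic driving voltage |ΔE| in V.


Driving voltage is the absolute potential difference.
|ΔE| = |-1.927 − (-1.301)| = 0.626 V

0.626 V


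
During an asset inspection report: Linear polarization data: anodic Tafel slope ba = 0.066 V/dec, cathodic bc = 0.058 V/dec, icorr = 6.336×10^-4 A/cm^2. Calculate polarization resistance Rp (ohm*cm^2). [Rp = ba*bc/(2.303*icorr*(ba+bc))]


Apply the Stern-Geary equation: Rp = ba*bc / (2.303*icorr*(ba+bc))
ba*bc = 0.066*0.058 = 0.003828
ba+bc = 0.124; 2.303*icorr*(ba+bc) = 2.303*6.336×10^-4*0.124 = 1.8093842×10^-4
Rp = 0.003828 / 1.8093842×10^-4 = 21.2 ohm*cm^2

21.2 ohm*cm^2


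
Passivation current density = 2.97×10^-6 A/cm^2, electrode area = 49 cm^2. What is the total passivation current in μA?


I = i_pass * A, then convert A → μA (×10^6)
I = 2.97×10^-6 * 49 * 10^6 = 145.53 μA

145.53 μA


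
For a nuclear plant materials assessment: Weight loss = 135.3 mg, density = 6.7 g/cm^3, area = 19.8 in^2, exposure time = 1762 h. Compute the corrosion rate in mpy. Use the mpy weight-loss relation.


Apply the mpy weight-loss relation: CR = 534 * W / (D * A * T)
Numerator: 534 * 135.3 = 72250.2
Denominator: 6.7 * 19.8 * 1762 = 233746.92
CR = 72250.2 / 233746.92 = 0.3091 mpy

0.3091 mpy


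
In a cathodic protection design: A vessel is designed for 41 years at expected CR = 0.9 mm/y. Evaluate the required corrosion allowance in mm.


Corrosion allowance = CR × design life
CA = 0.9 * 41 = 36.9 mm

36.9 mm


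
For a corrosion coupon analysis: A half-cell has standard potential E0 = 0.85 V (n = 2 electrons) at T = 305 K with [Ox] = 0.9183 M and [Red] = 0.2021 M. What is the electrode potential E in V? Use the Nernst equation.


Apply the Nernst equation: E = E0 + (RT/nF)*ln([Ox]/[Red])
Step 1: RT/nF = 8.314*305/(2*96485) = 0.01314075 V
Step 2: [Ox]/[Red] = 0.9183/0.2021 = 4.54379
Step 3: ln(4.54379) = 1.513761
Step 4: correction = 0.01314075 * 1.513761 = 0.02 V
E = 0.85 + 0.02 = 0.87 V

0.87 V


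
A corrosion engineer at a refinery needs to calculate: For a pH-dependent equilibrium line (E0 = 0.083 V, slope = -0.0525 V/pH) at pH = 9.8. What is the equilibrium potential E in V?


Apply the Pourbaix line equation: E = E0 + slope*pH
E = 0.083 + (-0.0525)*9.8 = 0.083 + (-0.5145) = -0.4315 V
Rounded to 3 decimal places: E = -0.432 V

-0.432 V


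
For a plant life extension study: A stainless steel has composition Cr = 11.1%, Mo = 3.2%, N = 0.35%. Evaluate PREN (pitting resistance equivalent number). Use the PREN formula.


Apply the PREN formula: PREN = Cr + 3.3*Mo + 16*N
PREN = 11.1 + 3.3*3.2 + 16*0.35
PREN = 11.1 + 10.56 + 5.6 = 27.26

27.26


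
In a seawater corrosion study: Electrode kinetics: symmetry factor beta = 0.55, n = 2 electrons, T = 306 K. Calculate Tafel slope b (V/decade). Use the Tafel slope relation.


Apply the Tafel slope relation: b = 2.303*R*T/(beta*n*F)
Numerator: 2.303 * 8.314 * 306 = 5859.03
Denominator: 0.55 * 2 * 96485 = 106133.5
b = 5859.03 / 106133.5 = 0.055 V/decade

0.055 V/decade


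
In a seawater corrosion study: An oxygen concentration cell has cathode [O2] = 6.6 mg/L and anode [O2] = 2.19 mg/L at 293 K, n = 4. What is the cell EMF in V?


Apply the Nernst concentration-cell relation: E = (RT/nF)*ln(C_cathode/C_anode)
RT/nF = 8.314*293/(4*96485) = 0.00631187 V
ln(6.6/2.19) = 1.10317
E = 0.00631187 * 1.10317 = 0.00696 V

0.00696 V


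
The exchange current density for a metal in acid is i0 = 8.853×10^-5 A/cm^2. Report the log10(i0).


i0 = 8.853×10^-5 A/cm^2
log10(i0) = -4.053

-4.053


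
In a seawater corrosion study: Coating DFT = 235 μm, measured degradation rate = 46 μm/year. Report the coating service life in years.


Service life = thickness / degradation rate
Life = 235 / 46 = 5.1 years

5.1 years


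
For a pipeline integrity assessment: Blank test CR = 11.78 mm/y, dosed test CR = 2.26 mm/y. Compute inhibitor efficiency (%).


Apply the inhibitor-efficiency definition: IE = (CR_blank − CR_inh)/CR_blank × 100
IE = (11.78 − 2.26) / 11.78 × 100
IE = 9.52 / 11.78 × 100 = 80.8 %

80.8 %


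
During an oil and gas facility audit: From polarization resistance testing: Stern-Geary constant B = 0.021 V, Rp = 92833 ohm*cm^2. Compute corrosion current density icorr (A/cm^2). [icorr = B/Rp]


Apply the Stern-Geary relation: icorr = B / Rp
icorr = 0.021 / 92833 = 2.262×10^-7 A/cm^2

2.262×10^-7 A/cm^2


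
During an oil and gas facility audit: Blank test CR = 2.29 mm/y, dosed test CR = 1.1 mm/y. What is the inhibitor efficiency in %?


Apply the inhibitor-efficiency definition: IE = (CR_blank − CR_inh)/CR_blank × 100
IE = (2.29 − 1.1) / 2.29 × 100
IE = 1.19 / 2.29 × 100 = 52.0 %

52.0 %


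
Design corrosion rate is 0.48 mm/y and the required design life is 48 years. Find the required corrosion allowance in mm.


Corrosion allowance = CR × design life
CA = 0.48 * 48 = 23.04 mm

23.04 mm


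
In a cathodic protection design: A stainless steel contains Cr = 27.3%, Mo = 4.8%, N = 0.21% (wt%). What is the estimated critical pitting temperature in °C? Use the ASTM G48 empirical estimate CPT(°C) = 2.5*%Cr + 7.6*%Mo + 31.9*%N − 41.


Apply the ASTM G48 empirical CPT estimate: CPT(°C) = 2.5*%Cr + 7.6*%Mo + 31.9*%N − 41
2.5*27.3 = 68.25; 7.6*4.8 = 36.48; 31.9*0.21 = 6.699
CPT = 68.25 + 36.48 + 6.699 − 41 = 70.429 °C
Rounded to 0.1 °C: CPT ≈ 70.4 °C

70.4 °C


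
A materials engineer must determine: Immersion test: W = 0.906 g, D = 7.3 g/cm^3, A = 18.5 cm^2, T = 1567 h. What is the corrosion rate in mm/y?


Apply the mm/y weight-loss relation: CR = 87600 * W / (D * A * T)
Numerator: 87600 * 0.906 = 79365.6
Denominator: 7.3 * 18.5 * 1567 = 211623.35
CR = 79365.6 / 211623.35 = 0.375 mm/y

0.375 mm/y


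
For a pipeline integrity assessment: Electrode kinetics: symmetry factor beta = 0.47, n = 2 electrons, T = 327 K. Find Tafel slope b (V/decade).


Apply the Tafel slope relation: b = 2.303*R*T/(beta*n*F)
Numerator: 2.303 * 8.314 * 327 = 6261.12
Denominator: 0.47 * 2 * 96485 = 90695.9
b = 6261.12 / 90695.9 = 0.069 V/decade

0.069 V/decade


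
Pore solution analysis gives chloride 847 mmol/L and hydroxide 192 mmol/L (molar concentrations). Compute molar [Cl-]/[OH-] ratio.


Threshold parameter = [Cl-] / [OH-] (molar basis; both in mmol/L, so units cancel)
Ratio = 847 / 192 = 4.41

4.41


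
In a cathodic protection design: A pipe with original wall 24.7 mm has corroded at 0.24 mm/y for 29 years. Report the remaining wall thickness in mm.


Remaining wall = original − CR × time
t = 24.7 − 0.24*29 = 24.7 − 6.96 = 17.74 mm

17.74 mm


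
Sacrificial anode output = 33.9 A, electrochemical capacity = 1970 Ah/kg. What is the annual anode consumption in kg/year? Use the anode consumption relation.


Annual consumption = current * hours per year / capacity
Rate = 33.9 * 8760 / 1970 = 150.7 kg/year

150.7 kg/year


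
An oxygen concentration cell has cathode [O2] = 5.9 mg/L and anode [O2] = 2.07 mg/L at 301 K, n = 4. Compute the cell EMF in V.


Apply the Nernst concentration-cell relation: E = (RT/nF)*ln(C_cathode/C_anode)
RT/nF = 8.314*301/(4*96485) = 0.0064842 V
ln(5.9/2.07) = 1.0474
E = 0.0064842 * 1.0474 = 0.00679 V

0.00679 V


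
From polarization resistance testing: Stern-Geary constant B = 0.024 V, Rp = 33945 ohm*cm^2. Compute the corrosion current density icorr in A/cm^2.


Apply the Stern-Geary relation: icorr = B / Rp
icorr = 0.024 / 33945 = 7.07×10^-7 A/cm^2

7.07×10^-7 A/cm^2


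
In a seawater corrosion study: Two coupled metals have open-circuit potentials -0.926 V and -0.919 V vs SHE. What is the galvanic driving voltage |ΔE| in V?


Driving voltage is the absolute potential difference.
|ΔE| = |-0.926 − (-0.919)| = 0.007 V

0.007 V


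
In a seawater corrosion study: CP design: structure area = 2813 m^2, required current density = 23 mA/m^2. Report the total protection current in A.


I = area * current density, then convert mA → A (÷1000)
I = 2813 * 23 / 1000 = 64.7 A

64.7 A


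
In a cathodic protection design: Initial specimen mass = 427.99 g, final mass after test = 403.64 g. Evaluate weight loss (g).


Weight loss = initial − final
WL = 427.99 − 403.64 = 24.35 g

24.35 g


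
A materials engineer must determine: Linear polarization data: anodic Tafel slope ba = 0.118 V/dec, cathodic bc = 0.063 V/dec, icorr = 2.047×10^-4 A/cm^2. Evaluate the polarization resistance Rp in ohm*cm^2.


Apply the Stern-Geary equation: Rp = ba*bc / (2.303*icorr*(ba+bc))
ba*bc = 0.118*0.063 = 0.007434
ba+bc = 0.181; 2.303*icorr*(ba+bc) = 2.303*2.047×10^-4*0.181 = 8.5327762×10^-5
Rp = 0.007434 / 8.5327762×10^-5 = 87.1 ohm*cm^2

87.1 ohm*cm^2


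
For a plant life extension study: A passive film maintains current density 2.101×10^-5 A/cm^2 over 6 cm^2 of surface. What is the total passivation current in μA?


I = i_pass * A, then convert A → μA (×10^6)
I = 2.101×10^-5 * 6 * 10^6 = 126.06 μA

126.06 μA


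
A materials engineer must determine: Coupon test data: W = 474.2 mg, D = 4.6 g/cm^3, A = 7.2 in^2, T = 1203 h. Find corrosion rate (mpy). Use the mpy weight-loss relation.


Apply the mpy weight-loss relation: CR = 534 * W / (D * A * T)
Numerator: 534 * 474.2 = 253222.8
Denominator: 4.6 * 7.2 * 1203 = 39843.36
CR = 253222.8 / 39843.36 = 6.355 mpy

6.355 mpy


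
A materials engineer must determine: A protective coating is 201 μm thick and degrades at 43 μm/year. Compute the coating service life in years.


Service life = thickness / degradation rate
Life = 201 / 43 = 4.7 years

4.7 years


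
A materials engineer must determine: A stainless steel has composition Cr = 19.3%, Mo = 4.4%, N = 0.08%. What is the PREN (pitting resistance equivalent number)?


Apply the PREN formula: PREN = Cr + 3.3*Mo + 16*N
PREN = 19.3 + 3.3*4.4 + 16*0.08
PREN = 19.3 + 14.52 + 1.28 = 35.1

35.1


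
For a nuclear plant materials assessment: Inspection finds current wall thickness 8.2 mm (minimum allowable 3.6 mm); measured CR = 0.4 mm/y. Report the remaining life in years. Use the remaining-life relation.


Apply the remaining-life relation: RL = (t_current − t_min) / CR
RL = (8.2 − 3.6) / 0.4 = 4.6 / 0.4 = 11.5 years

11.5 years


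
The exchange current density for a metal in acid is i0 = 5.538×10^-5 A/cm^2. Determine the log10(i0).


i0 = 5.538×10^-5 A/cm^2
log10(i0) = -4.257

-4.257


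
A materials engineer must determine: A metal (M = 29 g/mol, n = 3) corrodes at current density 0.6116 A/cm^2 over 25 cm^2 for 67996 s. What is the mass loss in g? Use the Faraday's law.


Apply Faraday's law: m = i*A*t*M / (n*F)
Total charge passed Q = i*A*t = 0.6116*25*67996 = 1039658.84 C
m = Q*M/(n*F) = 1039658.84*29/(3*96485) = 104.1616 g

104.1616 g


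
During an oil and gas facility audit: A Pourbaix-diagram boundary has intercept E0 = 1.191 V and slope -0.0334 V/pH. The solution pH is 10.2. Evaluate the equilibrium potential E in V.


Apply the Pourbaix line equation: E = E0 + slope*pH
E = 1.191 + (-0.0334)*10.2 = 1.191 + (-0.34068) = 0.85032 V
Rounded to 3 decimal places: E = 0.850 V

0.850 V


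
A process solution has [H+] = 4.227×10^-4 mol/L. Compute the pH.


pH = −log10[H+]
pH = −log10(4.227×10^-4) = 3.37

3.37


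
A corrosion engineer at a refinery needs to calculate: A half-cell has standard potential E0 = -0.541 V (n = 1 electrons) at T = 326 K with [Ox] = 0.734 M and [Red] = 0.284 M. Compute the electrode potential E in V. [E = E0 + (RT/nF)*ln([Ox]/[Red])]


Apply the Nernst equation: E = E0 + (RT/nF)*ln([Ox]/[Red])
Step 1: RT/nF = 8.314*326/(1*96485) = 0.02809104 V
Step 2: [Ox]/[Red] = 0.734/0.284 = 2.584507
Step 3: ln(2.584507) = 0.949535
Step 4: correction = 0.02809104 * 0.949535 = 0.0267 V
E = -0.541 + 0.0267 = -0.5143 V

-0.5143 V


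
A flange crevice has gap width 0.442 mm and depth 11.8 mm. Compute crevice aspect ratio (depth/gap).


Aspect ratio = depth / gap
Ratio = 11.8 / 0.442 = 26.7

26.7


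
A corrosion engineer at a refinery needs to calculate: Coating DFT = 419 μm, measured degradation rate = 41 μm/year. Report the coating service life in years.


Service life = thickness / degradation rate
Life = 419 / 41 = 10.2 years

10.2 years


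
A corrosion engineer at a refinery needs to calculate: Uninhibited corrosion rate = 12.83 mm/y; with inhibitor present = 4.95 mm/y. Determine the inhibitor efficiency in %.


Apply the inhibitor-efficiency definition: IE = (CR_blank − CR_inh)/CR_blank × 100
IE = (12.83 − 4.95) / 12.83 × 100
IE = 7.88 / 12.83 × 100 = 61.4 %

61.4 %


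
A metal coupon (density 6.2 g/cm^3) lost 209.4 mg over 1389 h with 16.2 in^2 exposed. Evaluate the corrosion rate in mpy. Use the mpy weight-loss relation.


Apply the mpy weight-loss relation: CR = 534 * W / (D * A * T)
Numerator: 534 * 209.4 = 111819.6
Denominator: 6.2 * 16.2 * 1389 = 139511.16
CR = 111819.6 / 139511.16 = 0.80151 mpy

0.80151 mpy


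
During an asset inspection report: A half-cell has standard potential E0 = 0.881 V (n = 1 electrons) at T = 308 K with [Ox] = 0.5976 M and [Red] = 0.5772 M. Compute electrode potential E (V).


Apply the Nernst equation: E = E0 + (RT/nF)*ln([Ox]/[Red])
Step 1: RT/nF = 8.314*308/(1*96485) = 0.02654 V
Step 2: [Ox]/[Red] = 0.5976/0.5772 = 1.035343
Step 3: ln(1.035343) = 0.034733
Step 4: correction = 0.02654 * 0.034733 = 0.001 V
E = 0.881 + 0.001 = 0.882 V

0.882 V


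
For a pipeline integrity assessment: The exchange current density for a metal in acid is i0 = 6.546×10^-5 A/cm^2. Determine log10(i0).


i0 = 6.546×10^-5 A/cm^2
log10(i0) = -4.184

-4.184


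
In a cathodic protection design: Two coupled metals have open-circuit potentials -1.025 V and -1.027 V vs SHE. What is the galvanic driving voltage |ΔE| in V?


Driving voltage is the absolute potential difference.
|ΔE| = |-1.025 − (-1.027)| = 0.002 V

0.002 V


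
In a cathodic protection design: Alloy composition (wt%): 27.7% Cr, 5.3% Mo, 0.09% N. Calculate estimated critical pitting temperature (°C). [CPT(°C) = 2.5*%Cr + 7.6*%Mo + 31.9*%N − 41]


Apply the ASTM G48 empirical CPT estimate: CPT(°C) = 2.5*%Cr + 7.6*%Mo + 31.9*%N − 41
2.5*27.7 = 69.25; 7.6*5.3 = 40.28; 31.9*0.09 = 2.871
CPT = 69.25 + 40.28 + 2.871 − 41 = 71.401 °C
Rounded to 0.1 °C: CPT ≈ 71.4 °C

71.4 °C


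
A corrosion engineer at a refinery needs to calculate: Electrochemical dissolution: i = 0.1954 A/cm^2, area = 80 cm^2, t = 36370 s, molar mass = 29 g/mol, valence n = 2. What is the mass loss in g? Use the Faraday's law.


Apply Faraday's law: m = i*A*t*M / (n*F)
Total charge passed Q = i*A*t = 0.1954*80*36370 = 568535.84 C
m = Q*M/(n*F) = 568535.84*29/(2*96485) = 85.441 g

85.441 g


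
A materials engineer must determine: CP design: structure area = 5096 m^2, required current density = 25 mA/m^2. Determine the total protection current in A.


I = area * current density, then convert mA → A (÷1000)
I = 5096 * 25 / 1000 = 127.4 A

127.4 A


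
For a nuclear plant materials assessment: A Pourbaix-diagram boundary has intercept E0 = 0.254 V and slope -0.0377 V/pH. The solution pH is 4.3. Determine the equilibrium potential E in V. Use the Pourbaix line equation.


Apply the Pourbaix line equation: E = E0 + slope*pH
E = 0.254 + (-0.0377)*4.3 = 0.254 + (-0.16211) = 0.09189 V
Rounded to 4 decimal places: E = 0.0919 V

0.0919 V


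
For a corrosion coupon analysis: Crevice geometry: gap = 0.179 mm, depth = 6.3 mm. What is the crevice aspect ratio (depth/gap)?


Aspect ratio = depth / gap
Ratio = 6.3 / 0.179 = 35.2

35.2


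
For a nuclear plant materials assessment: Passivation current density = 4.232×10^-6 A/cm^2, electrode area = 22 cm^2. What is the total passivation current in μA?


I = i_pass * A, then convert A → μA (×10^6)
I = 4.232×10^-6 * 22 * 10^6 = 93.1 μA

93.1 μA


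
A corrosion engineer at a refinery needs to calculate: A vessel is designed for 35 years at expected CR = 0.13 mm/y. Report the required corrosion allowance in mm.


Corrosion allowance = CR × design life
CA = 0.13 * 35 = 4.55 mm

4.55 mm


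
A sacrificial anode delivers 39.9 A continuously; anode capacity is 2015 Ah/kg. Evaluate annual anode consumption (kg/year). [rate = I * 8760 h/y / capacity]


Annual consumption = current * hours per year / capacity
Rate = 39.9 * 8760 / 2015 = 173.5 kg/year

173.5 kg/year


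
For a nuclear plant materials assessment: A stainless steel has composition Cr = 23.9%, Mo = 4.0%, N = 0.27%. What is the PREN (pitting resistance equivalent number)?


Apply the PREN formula: PREN = Cr + 3.3*Mo + 16*N
PREN = 23.9 + 3.3*4.0 + 16*0.27
PREN = 23.9 + 13.2 + 4.32 = 41.42

41.42


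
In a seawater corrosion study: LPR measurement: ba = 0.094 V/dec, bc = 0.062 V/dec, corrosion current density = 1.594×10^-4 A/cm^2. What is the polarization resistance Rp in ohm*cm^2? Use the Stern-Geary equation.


Apply the Stern-Geary equation: Rp = ba*bc / (2.303*icorr*(ba+bc))
ba*bc = 0.094*0.062 = 0.005828
ba+bc = 0.156; 2.303*icorr*(ba+bc) = 2.303*1.594×10^-4*0.156 = 5.7267319×10^-5
Rp = 0.005828 / 5.7267319×10^-5 = 101.8 ohm*cm^2

101.8 ohm*cm^2


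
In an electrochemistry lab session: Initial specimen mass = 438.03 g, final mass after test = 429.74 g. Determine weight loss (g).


Weight loss = initial − final
WL = 438.03 − 429.74 = 8.29 g

8.29 g


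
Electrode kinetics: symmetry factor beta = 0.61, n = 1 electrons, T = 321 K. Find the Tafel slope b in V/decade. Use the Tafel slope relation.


Apply the Tafel slope relation: b = 2.303*R*T/(beta*n*F)
Numerator: 2.303 * 8.314 * 321 = 6146.23
Denominator: 0.61 * 1 * 96485 = 58855.85
b = 6146.23 / 58855.85 = 0.1044 V/decade

0.1044 V/decade


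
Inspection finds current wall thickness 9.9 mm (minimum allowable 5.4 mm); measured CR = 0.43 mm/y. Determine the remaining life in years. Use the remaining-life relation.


Apply the remaining-life relation: RL = (t_current − t_min) / CR
RL = (9.9 − 5.4) / 0.43 = 4.5 / 0.43 = 10.5 years

10.5 years


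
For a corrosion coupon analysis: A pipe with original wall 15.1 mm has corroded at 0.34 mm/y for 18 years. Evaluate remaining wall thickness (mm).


Remaining wall = original − CR × time
t = 15.1 − 0.34*18 = 15.1 − 6.12 = 8.98 mm

8.98 mm


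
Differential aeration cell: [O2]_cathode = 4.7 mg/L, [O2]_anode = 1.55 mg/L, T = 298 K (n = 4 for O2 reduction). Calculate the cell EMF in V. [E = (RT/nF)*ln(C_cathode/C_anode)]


Apply the Nernst concentration-cell relation: E = (RT/nF)*ln(C_cathode/C_anode)
RT/nF = 8.314*298/(4*96485) = 0.00641958 V
ln(4.7/1.55) = 1.10931
E = 0.00641958 * 1.10931 = 0.00712 V

0.00712 V


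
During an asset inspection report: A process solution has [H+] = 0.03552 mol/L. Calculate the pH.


pH = −log10[H+]
pH = −log10(0.03552) = 1.45

1.45


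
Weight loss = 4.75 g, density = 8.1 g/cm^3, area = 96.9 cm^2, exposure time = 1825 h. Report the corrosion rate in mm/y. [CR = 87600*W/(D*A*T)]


Apply the mm/y weight-loss relation: CR = 87600 * W / (D * A * T)
Numerator: 87600 * 4.75 = 416100.0
Denominator: 8.1 * 96.9 * 1825 = 1432424.25
CR = 416100.0 / 1432424.25 = 0.29049 mm/y

0.29049 mm/y


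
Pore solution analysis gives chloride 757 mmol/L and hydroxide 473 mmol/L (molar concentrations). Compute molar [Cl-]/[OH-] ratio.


Threshold parameter = [Cl-] / [OH-] (molar basis; both in mmol/L, so units cancel)
Ratio = 757 / 473 = 1.6

1.6


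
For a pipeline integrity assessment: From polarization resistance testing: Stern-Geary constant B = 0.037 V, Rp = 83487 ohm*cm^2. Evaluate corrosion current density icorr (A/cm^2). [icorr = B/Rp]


Apply the Stern-Geary relation: icorr = B / Rp
icorr = 0.037 / 83487 = 4.432×10^-7 A/cm^2

4.432×10^-7 A/cm^2


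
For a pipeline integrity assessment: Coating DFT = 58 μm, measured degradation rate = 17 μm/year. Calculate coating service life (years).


Service life = thickness / degradation rate
Life = 58 / 17 = 3.4 years

3.4 years


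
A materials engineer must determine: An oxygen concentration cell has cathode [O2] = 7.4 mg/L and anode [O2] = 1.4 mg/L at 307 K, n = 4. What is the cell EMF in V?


Apply the Nernst concentration-cell relation: E = (RT/nF)*ln(C_cathode/C_anode)
RT/nF = 8.314*307/(4*96485) = 0.00661346 V
ln(7.4/1.4) = 1.66501
E = 0.00661346 * 1.66501 = 0.01101 V

0.01101 V


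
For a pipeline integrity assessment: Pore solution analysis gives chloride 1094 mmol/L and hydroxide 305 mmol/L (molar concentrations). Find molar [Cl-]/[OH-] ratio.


Threshold parameter = [Cl-] / [OH-] (molar basis; both in mmol/L, so units cancel)
Ratio = 1094 / 305 = 3.59

3.59


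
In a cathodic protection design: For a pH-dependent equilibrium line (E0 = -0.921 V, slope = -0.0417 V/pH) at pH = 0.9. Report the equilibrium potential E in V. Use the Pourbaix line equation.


Apply the Pourbaix line equation: E = E0 + slope*pH
E = -0.921 + (-0.0417)*0.9 = -0.921 + (-0.03753) = -0.95853 V
Rounded to 4 decimal places: E = -0.9585 V

-0.9585 V


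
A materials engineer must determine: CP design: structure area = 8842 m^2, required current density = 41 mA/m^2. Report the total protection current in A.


I = area * current density, then convert mA → A (÷1000)
I = 8842 * 41 / 1000 = 362.52 A

362.52 A


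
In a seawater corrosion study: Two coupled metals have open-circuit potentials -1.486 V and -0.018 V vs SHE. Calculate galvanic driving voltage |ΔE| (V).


Driving voltage is the absolute potential difference.
|ΔE| = |-1.486 − (-0.018)| = 1.468 V

1.468 V


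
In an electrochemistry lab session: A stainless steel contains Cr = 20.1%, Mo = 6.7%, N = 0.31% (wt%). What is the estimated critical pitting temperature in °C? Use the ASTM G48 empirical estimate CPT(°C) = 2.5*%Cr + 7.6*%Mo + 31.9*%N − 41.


Apply the ASTM G48 empirical CPT estimate: CPT(°C) = 2.5*%Cr + 7.6*%Mo + 31.9*%N − 41
2.5*20.1 = 50.25; 7.6*6.7 = 50.92; 31.9*0.31 = 9.889
CPT = 50.25 + 50.92 + 9.889 − 41 = 70.059 °C
Rounded to 0.1 °C: CPT ≈ 70.1 °C

70.1 °C


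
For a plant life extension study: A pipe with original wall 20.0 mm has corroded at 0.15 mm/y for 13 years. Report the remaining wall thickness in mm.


Remaining wall = original − CR × time
t = 20.0 − 0.15*13 = 20.0 − 1.95 = 18.05 mm

18.05 mm


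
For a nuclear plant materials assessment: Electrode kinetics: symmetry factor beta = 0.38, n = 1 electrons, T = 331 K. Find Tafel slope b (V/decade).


Apply the Tafel slope relation: b = 2.303*R*T/(beta*n*F)
Numerator: 2.303 * 8.314 * 331 = 6337.7
Denominator: 0.38 * 1 * 96485 = 36664.3
b = 6337.7 / 36664.3 = 0.1729 V/decade

0.1729 V/decade


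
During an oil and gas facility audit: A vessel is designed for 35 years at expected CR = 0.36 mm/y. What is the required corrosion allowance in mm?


Corrosion allowance = CR × design life
CA = 0.36 * 35 = 12.6 mm

12.6 mm


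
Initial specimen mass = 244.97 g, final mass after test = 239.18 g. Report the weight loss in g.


Weight loss = initial − final
WL = 244.97 − 239.18 = 5.79 g

5.79 g


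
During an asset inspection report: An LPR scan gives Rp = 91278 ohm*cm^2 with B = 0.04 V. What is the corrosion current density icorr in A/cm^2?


Apply the Stern-Geary relation: icorr = B / Rp
icorr = 0.04 / 91278 = 4.382×10^-7 A/cm^2

4.382×10^-7 A/cm^2


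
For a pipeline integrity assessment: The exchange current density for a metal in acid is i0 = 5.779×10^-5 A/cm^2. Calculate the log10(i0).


i0 = 5.779×10^-5 A/cm^2
log10(i0) = -4.238

-4.238


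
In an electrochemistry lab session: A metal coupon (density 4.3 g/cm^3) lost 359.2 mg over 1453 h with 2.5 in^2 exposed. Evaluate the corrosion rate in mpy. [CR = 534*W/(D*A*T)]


Apply the mpy weight-loss relation: CR = 534 * W / (D * A * T)
Numerator: 534 * 359.2 = 191812.8
Denominator: 4.3 * 2.5 * 1453 = 15619.75
CR = 191812.8 / 15619.75 = 12.2801 mpy

12.2801 mpy
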